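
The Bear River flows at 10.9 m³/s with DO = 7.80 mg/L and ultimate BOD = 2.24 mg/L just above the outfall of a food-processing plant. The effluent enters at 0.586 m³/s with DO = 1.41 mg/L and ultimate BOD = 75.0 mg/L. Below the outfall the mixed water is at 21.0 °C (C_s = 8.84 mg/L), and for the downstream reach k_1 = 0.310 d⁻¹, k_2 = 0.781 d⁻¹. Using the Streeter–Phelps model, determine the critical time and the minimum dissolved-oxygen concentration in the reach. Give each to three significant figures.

Mixed DO = (10.9×7.80 + 0.586×1.41)/(10.9+0.586) = 85.85/11.49 = 7.474 mg/L.
Mixed L₀ = (10.9×2.24 + 0.586×75.0)/(11.49) = 68.37/11.49 = 5.952 mg/L.
Initial deficit D₀ = C_s − DO₀ = 8.84 − 7.474 = 1.366 mg/L.
t_c = (1/0.4710) ln[(0.781/0.310)(1 − 1.366×0.4710/(0.310×5.952))] = 2.123 × ln(1.641) = 1.051 d.
D_c = (0.310/0.781) × 5.952 × e^(−0.310×1.051) = 0.3969 × 5.952 × 0.7218 = 1.705 mg/L.
Minimum DO = 8.84 − 1.705 = 7.135 mg/L.

t_c ≈ 1.05 d; minimum DO ≈ 7.13 mg/L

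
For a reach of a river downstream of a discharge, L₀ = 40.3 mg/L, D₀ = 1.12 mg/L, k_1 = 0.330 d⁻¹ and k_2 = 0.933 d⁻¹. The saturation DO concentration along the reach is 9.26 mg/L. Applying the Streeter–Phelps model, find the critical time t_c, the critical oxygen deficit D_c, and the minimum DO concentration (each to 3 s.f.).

t_c ≈ 1.64 d; D_c ≈ 8.30 mg/L; min DO ≈ 0.956 mg/L

With k_2/k_1 = 2.827 and 1 − D₀(k_2−k_1)/(k_1 L₀) = 0.9492,
t_c = ln(2.827 × 0.9492) / (0.933 − 0.330) = ln(2.684) / 0.6030 = 0.9872/0.6030 = 1.637 d.
D_c = (k_1/k_2) L₀ e^(−k_1 t_c) = (0.330/0.933) × 40.3 × e^(−0.330×1.637) = 0.3537 × 40.3 × 0.5826 = 8.304 mg/L.
Minimum DO = C_s − D_c = 9.26 − 8.304 = 0.9556 mg/L.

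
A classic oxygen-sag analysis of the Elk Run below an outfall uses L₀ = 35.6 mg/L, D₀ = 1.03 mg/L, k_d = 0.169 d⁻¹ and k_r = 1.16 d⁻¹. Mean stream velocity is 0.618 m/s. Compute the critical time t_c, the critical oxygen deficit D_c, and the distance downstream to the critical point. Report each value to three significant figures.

With k_r/k_d = 6.864 and 1 − D₀(k_r−k_d)/(k_d L₀) = 0.8303,
t_c = ln(6.864 × 0.8303) / (1.16 − 0.169) = ln(5.699) / 0.9910 = 1.740/0.9910 = 1.756 d.
L(t_c) = L₀ e^(−k_d t_c) = 35.6 × 0.7432 = 26.46 mg/L, and at the critical point k_r D_c = k_d L, so D_c = (0.169/1.16) × 26.46 = 3.855 mg/L.
x_c = v t_c = 0.618 m/s × 1.756 d × 86400 s/d = 93770 m ≈ 93.8 km.

t_c ≈ 1.76 d; D_c ≈ 3.85 mg/L; x_c ≈ 93.8 km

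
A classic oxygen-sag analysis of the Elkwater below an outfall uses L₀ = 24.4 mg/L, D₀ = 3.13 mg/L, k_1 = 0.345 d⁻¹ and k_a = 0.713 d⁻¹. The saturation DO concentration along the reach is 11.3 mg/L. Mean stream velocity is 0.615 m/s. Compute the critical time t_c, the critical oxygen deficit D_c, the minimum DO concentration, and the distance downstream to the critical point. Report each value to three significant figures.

t_c = [1/(k_a−k_1)] ln[(k_a/k_1)(1 − D₀(k_a−k_1)/(k_1 L₀))]
= [1/(0.713−0.345)] ln[(0.713/0.345)(1 − 3.13×0.3680/(0.345×24.4))]
= (1/0.3680) ln[2.067 × 0.8632] = 2.717 × ln(1.784) = 2.717 × 0.5788 = 1.573 d.
D_c = (k_1/k_a) L₀ e^(−k_1 t_c) = (0.345/0.713) × 24.4 × e^(−0.345×1.573) = 0.4839 × 24.4 × 0.5812 = 6.862 mg/L.
Minimum DO = C_s − D_c = 11.3 − 6.862 = 4.438 mg/L.
x_c = v t_c = 0.615 m/s × 1.573 d × 86400 s/d = 83570 m ≈ 83.6 km.

t_c ≈ 1.57 d; D_c ≈ 6.86 mg/L; min DO ≈ 4.44 mg/L; x_c ≈ 83.6 km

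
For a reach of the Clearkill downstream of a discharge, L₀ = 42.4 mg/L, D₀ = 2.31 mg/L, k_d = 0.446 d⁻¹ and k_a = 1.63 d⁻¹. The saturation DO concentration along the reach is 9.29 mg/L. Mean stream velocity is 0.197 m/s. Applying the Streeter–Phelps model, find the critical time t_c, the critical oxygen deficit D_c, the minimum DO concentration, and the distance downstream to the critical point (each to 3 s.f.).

t_c ≈ 0.963 d; D_c ≈ 7.55 mg/L; min DO ≈ 1.74 mg/L; x_c ≈ 16.4 km

With k_a/k_d = 3.655 and 1 − D₀(k_a−k_d)/(k_d L₀) = 0.8554,
t_c = ln(3.655 × 0.8554) / (1.63 − 0.446) = ln(3.126) / 1.184 = 1.140/1.184 = 0.9627 d.
L(t_c) = L₀ e^(−k_d t_c) = 42.4 × 0.6509 = 27.60 mg/L, and at the critical point k_a D_c = k_d L, so D_c = (0.446/1.63) × 27.60 = 7.552 mg/L.
Minimum DO = C_s − D_c = 9.29 − 7.552 = 1.738 mg/L.
x_c = v t_c = 0.197 m/s × 0.9627 d × 86400 s/d = 16390 m ≈ 16.4 km.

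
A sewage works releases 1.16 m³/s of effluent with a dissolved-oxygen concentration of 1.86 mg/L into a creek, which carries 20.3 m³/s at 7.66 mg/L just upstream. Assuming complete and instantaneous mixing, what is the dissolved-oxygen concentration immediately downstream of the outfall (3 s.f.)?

Flow-weighted mixing: C = (Q_r C_r + Q_w C_w)/(Q_r + Q_w)
= (20.3×7.66 + 1.16×1.86)/(20.3 + 1.16) = 157.7/21.46 = 7.346 mg/L.

7.35 mg/L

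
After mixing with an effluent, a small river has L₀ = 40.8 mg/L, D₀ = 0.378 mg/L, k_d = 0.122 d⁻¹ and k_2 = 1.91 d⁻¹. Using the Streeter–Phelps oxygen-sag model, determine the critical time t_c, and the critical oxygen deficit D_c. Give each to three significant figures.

At the critical point dD/dt = 0, so k_d L₀ e^(−k_d t) = k_2 D. Substituting D(t) from the Streeter–Phelps equation and solving for t gives
t_c = ln[(k_2/k_d)(1 − D₀(k_2−k_d)/(k_d L₀))] / (k_2−k_d).
Here k_2−k_d = 1.788 d⁻¹ and 1 − D₀(k_2−k_d)/(k_d L₀) = 1 − 0.378×1.788/(0.122×40.8) = 0.8642, so
t_c = ln(15.66 × 0.8642) / 1.788 = 2.605 / 1.788 = 1.457 d.
D_c = (k_d/k_2) L₀ e^(−k_d t_c) = (0.122/1.91) × 40.8 × e^(−0.122×1.457) = 0.06387 × 40.8 × 0.8372 = 2.182 mg/L.

t_c ≈ 1.46 d; D_c ≈ 2.18 mg/L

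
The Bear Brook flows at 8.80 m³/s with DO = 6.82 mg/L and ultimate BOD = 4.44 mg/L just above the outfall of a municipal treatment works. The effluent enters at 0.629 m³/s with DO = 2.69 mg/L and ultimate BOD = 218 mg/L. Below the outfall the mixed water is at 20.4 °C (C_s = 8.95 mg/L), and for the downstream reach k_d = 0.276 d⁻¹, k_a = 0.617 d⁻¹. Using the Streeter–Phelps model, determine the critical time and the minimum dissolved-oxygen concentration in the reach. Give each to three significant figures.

t_c ≈ 1.85 d; minimum DO ≈ 3.94 mg/L

Mixed DO = (8.80×6.82 + 0.629×2.69)/(8.80+0.629) = 61.71/9.429 = 6.544 mg/L.
Mixed L₀ = (8.80×4.44 + 0.629×218)/(9.429) = 176.2/9.429 = 18.69 mg/L.
Initial deficit D₀ = C_s − DO₀ = 8.95 − 6.544 = 2.406 mg/L.
t_c = (1/0.3410) ln[(0.617/0.276)(1 − 2.406×0.3410/(0.276×18.69))] = 2.933 × ln(1.880) = 1.851 d.
D_c = (0.276/0.617) × 18.69 × e^(−0.276×1.851) = 0.4473 × 18.69 × 0.5999 = 5.015 mg/L.
Minimum DO = 8.95 − 5.015 = 3.935 mg/L.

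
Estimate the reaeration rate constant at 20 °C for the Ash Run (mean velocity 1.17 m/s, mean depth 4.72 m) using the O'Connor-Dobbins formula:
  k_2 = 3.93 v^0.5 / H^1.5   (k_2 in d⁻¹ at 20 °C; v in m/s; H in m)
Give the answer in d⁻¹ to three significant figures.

k_2 ≈ 0.415 d⁻¹

k_2 = 3.93 × 1.17^0.5 / 4.72^1.5 = 3.93 × 1.082 / 10.25 = 0.4145 d⁻¹.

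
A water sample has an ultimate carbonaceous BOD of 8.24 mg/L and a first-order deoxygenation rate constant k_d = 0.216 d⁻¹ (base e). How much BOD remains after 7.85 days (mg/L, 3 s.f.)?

L ≈ 1.51 mg/L

L_t = L₀ e^(−k_d t) = 8.24 × e^(−0.216×7.85) = 8.24 × 0.1835 = 1.512 mg/L.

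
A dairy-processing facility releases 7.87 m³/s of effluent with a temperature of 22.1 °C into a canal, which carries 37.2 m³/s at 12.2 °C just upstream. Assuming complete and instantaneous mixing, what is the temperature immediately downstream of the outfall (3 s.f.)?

Flow-weighted mixing: C = (Q_r C_r + Q_w C_w)/(Q_r + Q_w)
= (37.2×12.2 + 7.87×22.1)/(37.2 + 7.87) = 627.8/45.07 = 13.93 °C.

13.9 °C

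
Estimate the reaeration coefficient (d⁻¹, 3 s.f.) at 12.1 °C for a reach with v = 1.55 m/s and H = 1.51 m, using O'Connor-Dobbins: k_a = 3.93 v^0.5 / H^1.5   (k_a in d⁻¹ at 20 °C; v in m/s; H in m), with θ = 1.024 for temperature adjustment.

k_a ≈ 2.19 d⁻¹

k_a(20) = 3.93 × 1.55^0.5 / 1.51^1.5 = 3.93 × 1.245 / 1.856 = 2.637 d⁻¹.
k_a(12.1) = 2.637 × 1.024^(12.1−20) = 2.637 × 0.8291 = 2.186 d⁻¹.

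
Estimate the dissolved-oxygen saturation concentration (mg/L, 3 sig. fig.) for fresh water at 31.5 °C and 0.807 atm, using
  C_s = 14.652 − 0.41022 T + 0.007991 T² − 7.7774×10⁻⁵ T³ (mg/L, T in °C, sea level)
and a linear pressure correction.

C_s ≈ 5.83 mg/L

At sea level: C_s = 14.652 − 0.41022×31.5 + 0.007991×31.5² − 7.7774×10⁻⁵×31.5³ = 7.228 mg/L.
Pressure correction: C_s' = 7.228 × 0.807 = 5.833 mg/L.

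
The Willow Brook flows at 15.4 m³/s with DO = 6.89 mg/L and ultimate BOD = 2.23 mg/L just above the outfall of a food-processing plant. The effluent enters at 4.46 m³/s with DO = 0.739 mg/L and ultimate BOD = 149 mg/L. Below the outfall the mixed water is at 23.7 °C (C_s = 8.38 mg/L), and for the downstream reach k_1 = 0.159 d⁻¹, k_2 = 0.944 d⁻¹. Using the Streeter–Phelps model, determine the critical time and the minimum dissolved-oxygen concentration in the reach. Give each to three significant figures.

t_c ≈ 1.61 d; minimum DO ≈ 3.79 mg/L

Mixed DO = (15.4×6.89 + 4.46×0.739)/(15.4+4.46) = 109.4/19.86 = 5.509 mg/L.
Mixed L₀ = (15.4×2.23 + 4.46×149)/(19.86) = 698.9/19.86 = 35.19 mg/L.
Initial deficit D₀ = C_s − DO₀ = 8.38 − 5.509 = 2.871 mg/L.
t_c = (1/0.7850) ln[(0.944/0.159)(1 − 2.871×0.7850/(0.159×35.19))] = 1.274 × ln(3.545) = 1.612 d.
D_c = (0.159/0.944) × 35.19 × e^(−0.159×1.612) = 0.1684 × 35.19 × 0.7739 = 4.587 mg/L.
Minimum DO = 8.38 − 4.587 = 3.793 mg/L.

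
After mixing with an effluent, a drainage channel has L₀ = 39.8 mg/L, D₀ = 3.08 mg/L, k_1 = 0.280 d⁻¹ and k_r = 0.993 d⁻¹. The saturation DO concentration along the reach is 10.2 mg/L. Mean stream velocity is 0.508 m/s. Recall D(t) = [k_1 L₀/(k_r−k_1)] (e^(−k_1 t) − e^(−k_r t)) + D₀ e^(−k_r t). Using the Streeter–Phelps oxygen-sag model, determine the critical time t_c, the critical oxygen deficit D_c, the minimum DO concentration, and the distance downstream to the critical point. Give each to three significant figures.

t_c ≈ 1.47 d; D_c ≈ 7.44 mg/L; min DO ≈ 2.76 mg/L; x_c ≈ 64.4 km

At the critical point dD/dt = 0, so k_1 L₀ e^(−k_1 t) = k_r D. Substituting D(t) from the Streeter–Phelps equation and solving for t gives
t_c = ln[(k_r/k_1)(1 − D₀(k_r−k_1)/(k_1 L₀))] / (k_r−k_1).
Here k_r−k_1 = 0.7130 d⁻¹ and 1 − D₀(k_r−k_1)/(k_1 L₀) = 1 − 3.08×0.7130/(0.280×39.8) = 0.8029, so
t_c = ln(3.546 × 0.8029) / 0.7130 = 1.046 / 0.7130 = 1.468 d.
D_c = (k_1/k_r) L₀ e^(−k_1 t_c) = (0.280/0.993) × 39.8 × e^(−0.280×1.468) = 0.2820 × 39.8 × 0.6630 = 7.441 mg/L.
Minimum DO = C_s − D_c = 10.2 − 7.441 = 2.759 mg/L.
x_c = v t_c = 0.508 m/s × 1.468 d × 86400 s/d = 64420 m ≈ 64.4 km.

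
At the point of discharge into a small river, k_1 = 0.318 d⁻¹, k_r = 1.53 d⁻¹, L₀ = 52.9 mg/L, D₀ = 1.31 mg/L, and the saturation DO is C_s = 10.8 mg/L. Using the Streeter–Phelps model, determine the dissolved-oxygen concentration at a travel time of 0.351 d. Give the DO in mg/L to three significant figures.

k_1 L₀/(k_r−k_1) = 0.318×52.9/(1.53−0.318) = 16.82/1.212 = 13.88 mg/L.
e^(−k_1 t) = e^(−0.318×0.3510) = 0.8944; e^(−k_r t) = e^(−1.53×0.3510) = 0.5845.
D = 13.88 × (0.8944 − 0.5845) + 1.31 × 0.5845 = 4.301 + 0.7657 = 5.067 mg/L.
DO = C_s − D = 10.8 − 5.067 = 5.733 mg/L.

DO ≈ 5.73 mg/L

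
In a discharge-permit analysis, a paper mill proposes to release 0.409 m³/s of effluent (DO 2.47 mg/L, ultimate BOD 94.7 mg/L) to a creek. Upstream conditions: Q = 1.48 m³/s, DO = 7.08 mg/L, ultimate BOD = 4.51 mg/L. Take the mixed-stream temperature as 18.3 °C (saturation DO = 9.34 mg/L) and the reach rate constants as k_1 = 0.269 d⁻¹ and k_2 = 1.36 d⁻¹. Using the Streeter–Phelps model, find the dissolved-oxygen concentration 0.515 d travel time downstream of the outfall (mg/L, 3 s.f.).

Mixed DO = (1.48×7.08 + 0.409×2.47)/(1.48+0.409) = 11.49/1.889 = 6.082 mg/L.
Mixed L₀ = (1.48×4.51 + 0.409×94.7)/(1.889) = 45.41/1.889 = 24.04 mg/L.
Initial deficit D₀ = C_s − DO₀ = 9.34 − 6.082 = 3.258 mg/L.
D(0.515) = [0.269×24.04/(1.36−0.269)](e^(−0.269×0.515) − e^(−1.36×0.515)) + 3.258 e^(−1.36×0.515)
= 5.927 × (0.8706 − 0.4964) + 3.258 × 0.4964 = 3.835 mg/L.
DO = 9.34 − 3.835 = 5.505 mg/L.

DO ≈ 5.50 mg/L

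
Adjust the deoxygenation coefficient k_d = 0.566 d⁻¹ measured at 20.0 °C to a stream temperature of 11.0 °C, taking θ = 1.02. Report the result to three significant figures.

k_d ≈ 0.474 d⁻¹

k_d(T₂) = k_d(T₁) · θ^(T₂−T₁) = 0.566 × 1.02^(11.0−20.0)
= 0.566 × 1.02^-9.00 = 0.566 × 0.8368 = 0.4736 d⁻¹.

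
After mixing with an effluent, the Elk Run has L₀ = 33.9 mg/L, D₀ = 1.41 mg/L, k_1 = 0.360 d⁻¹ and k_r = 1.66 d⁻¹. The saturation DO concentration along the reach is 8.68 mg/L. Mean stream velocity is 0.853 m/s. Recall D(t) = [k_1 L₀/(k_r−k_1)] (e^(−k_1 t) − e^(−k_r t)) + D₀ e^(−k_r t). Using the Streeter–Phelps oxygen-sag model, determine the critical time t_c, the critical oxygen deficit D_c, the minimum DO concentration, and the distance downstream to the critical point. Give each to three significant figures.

At the critical point dD/dt = 0, so k_1 L₀ e^(−k_1 t) = k_r D. Substituting D(t) from the Streeter–Phelps equation and solving for t gives
t_c = ln[(k_r/k_1)(1 − D₀(k_r−k_1)/(k_1 L₀))] / (k_r−k_1).
Here k_r−k_1 = 1.300 d⁻¹ and 1 − D₀(k_r−k_1)/(k_1 L₀) = 1 − 1.41×1.300/(0.360×33.9) = 0.8498, so
t_c = ln(4.611 × 0.8498) / 1.300 = 1.366 / 1.300 = 1.051 d.
D_c = (k_1/k_r) L₀ e^(−k_1 t_c) = (0.360/1.66) × 33.9 × e^(−0.360×1.051) = 0.2169 × 33.9 × 0.6851 = 5.037 mg/L.
Minimum DO = C_s − D_c = 8.68 − 5.037 = 3.643 mg/L.
x_c = v t_c = 0.853 m/s × 1.051 d × 86400 s/d = 77420 m ≈ 77.4 km.

t_c ≈ 1.05 d; D_c ≈ 5.04 mg/L; min DO ≈ 3.64 mg/L; x_c ≈ 77.4 km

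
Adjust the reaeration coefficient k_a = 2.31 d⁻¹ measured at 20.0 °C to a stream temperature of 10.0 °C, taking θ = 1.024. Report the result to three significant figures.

k_a(T₂) = k_a(T₁) · θ^(T₂−T₁) = 2.31 × 1.024^(10.0−20.0)
= 2.31 × 1.024^-10.0 = 2.31 × 0.7889 = 1.822 d⁻¹.

k_a ≈ 1.82 d⁻¹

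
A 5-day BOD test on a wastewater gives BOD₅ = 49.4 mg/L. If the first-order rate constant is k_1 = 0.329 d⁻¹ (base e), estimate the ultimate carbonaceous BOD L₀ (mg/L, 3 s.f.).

BOD₅ = L₀(1 − e^(−5k_1)) ⇒ L₀ = BOD₅ / (1 − e^(−5×0.329))
= 49.4 / (1 − 0.1930) = 49.4 / 0.8070 = 61.22 mg/L.

L₀ ≈ 61.2 mg/L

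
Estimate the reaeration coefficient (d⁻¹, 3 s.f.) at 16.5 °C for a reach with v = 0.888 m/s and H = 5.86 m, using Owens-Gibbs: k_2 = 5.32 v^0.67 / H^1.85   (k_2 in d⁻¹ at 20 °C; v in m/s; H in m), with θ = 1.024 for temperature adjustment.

k_2 ≈ 0.172 d⁻¹

k_2(20) = 5.32 × 0.888^0.67 / 5.86^1.85 = 5.32 × 0.9235 / 26.34 = 0.1865 d⁻¹.
k_2(16.5) = 0.1865 × 1.024^(16.5−20) = 0.1865 × 0.9203 = 0.1717 d⁻¹.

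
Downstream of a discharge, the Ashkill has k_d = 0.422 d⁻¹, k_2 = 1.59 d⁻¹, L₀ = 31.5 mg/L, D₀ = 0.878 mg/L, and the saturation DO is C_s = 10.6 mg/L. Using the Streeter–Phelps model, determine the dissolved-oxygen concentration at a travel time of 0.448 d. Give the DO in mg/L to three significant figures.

DO ≈ 6.33 mg/L

k_d L₀/(k_2−k_d) = 0.422×31.5/(1.59−0.422) = 13.29/1.168 = 11.38 mg/L.
e^(−k_d t) = e^(−0.422×0.4480) = 0.8277; e^(−k_2 t) = e^(−1.59×0.4480) = 0.4905.
D = 11.38 × (0.8277 − 0.4905) + 0.878 × 0.4905 = 3.838 + 0.4307 = 4.269 mg/L.
DO = C_s − D = 10.6 − 4.269 = 6.331 mg/L.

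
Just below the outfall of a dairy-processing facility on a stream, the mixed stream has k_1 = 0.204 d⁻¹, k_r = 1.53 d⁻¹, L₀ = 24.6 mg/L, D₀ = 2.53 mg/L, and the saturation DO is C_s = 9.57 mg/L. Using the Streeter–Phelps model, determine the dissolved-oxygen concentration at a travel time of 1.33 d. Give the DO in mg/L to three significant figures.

k_1 L₀/(k_r−k_1) = 0.204×24.6/(1.53−0.204) = 5.018/1.326 = 3.785 mg/L.
e^(−k_1 t) = e^(−0.204×1.330) = 0.7624; e^(−k_r t) = e^(−1.53×1.330) = 0.1307.
D = 3.785 × (0.7624 − 0.1307) + 2.53 × 0.1307 = 2.391 + 0.3307 = 2.721 mg/L.
DO = C_s − D = 9.57 − 2.721 = 6.849 mg/L.

DO ≈ 6.85 mg/L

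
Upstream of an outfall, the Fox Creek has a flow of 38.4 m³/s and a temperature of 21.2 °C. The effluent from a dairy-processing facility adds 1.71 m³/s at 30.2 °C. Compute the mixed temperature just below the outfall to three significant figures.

21.6 °C

Flow-weighted mixing: C = (Q_r C_r + Q_w C_w)/(Q_r + Q_w)
= (38.4×21.2 + 1.71×30.2)/(38.4 + 1.71) = 865.7/40.11 = 21.58 °C.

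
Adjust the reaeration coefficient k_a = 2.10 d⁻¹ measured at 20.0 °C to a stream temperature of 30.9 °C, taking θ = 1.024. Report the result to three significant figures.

k_a(T₂) = k_a(T₁) · θ^(T₂−T₁) = 2.10 × 1.024^(30.9−20.0)
= 2.10 × 1.024^10.9 = 2.10 × 1.295 = 2.719 d⁻¹.

k_a ≈ 2.72 d⁻¹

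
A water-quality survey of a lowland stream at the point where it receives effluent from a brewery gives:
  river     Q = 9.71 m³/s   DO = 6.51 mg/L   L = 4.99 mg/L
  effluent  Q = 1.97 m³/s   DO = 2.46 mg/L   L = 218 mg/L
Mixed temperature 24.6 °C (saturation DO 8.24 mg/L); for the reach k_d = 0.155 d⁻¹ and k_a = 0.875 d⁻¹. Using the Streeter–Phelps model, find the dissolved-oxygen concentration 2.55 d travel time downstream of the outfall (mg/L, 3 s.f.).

DO ≈ 2.99 mg/L

Mixed DO = (9.71×6.51 + 1.97×2.46)/(9.71+1.97) = 68.06/11.68 = 5.827 mg/L.
Mixed L₀ = (9.71×4.99 + 1.97×218)/(11.68) = 477.9/11.68 = 40.92 mg/L.
Initial deficit D₀ = C_s − DO₀ = 8.24 − 5.827 = 2.413 mg/L.
D(2.55) = [0.155×40.92/(0.875−0.155)](e^(−0.155×2.55) − e^(−0.875×2.55)) + 2.413 e^(−0.875×2.55)
= 8.809 × (0.6735 − 0.1074) + 2.413 × 0.1074 = 5.246 mg/L.
DO = 8.24 − 5.246 = 2.994 mg/L.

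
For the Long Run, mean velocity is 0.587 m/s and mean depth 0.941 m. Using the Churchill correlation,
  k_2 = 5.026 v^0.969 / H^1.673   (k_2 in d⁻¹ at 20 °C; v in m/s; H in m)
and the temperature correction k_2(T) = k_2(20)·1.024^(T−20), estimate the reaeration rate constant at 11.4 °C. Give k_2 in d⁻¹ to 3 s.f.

k_2(20) = 5.026 × 0.587^0.969 / 0.941^1.673 = 5.026 × 0.5968 / 0.9033 = 3.321 d⁻¹.
k_2(11.4) = 3.321 × 1.024^(11.4−20) = 3.321 × 0.8155 = 2.708 d⁻¹.

k_2 ≈ 2.71 d⁻¹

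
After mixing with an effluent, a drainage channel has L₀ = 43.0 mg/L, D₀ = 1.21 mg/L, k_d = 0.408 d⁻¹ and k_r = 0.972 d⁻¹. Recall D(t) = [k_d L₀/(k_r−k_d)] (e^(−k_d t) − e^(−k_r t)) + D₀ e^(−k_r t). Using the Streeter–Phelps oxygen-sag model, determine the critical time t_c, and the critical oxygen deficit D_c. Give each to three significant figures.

t_c ≈ 1.47 d; D_c ≈ 9.91 mg/L

t_c = [1/(k_r−k_d)] ln[(k_r/k_d)(1 − D₀(k_r−k_d)/(k_d L₀))]
= [1/(0.972−0.408)] ln[(0.972/0.408)(1 − 1.21×0.5640/(0.408×43.0))]
= (1/0.5640) ln[2.382 × 0.9611] = 1.773 × ln(2.290) = 1.773 × 0.8284 = 1.469 d.
L(t_c) = L₀ e^(−k_d t_c) = 43.0 × 0.5492 = 23.62 mg/L, and at the critical point k_r D_c = k_d L, so D_c = (0.408/0.972) × 23.62 = 9.913 mg/L.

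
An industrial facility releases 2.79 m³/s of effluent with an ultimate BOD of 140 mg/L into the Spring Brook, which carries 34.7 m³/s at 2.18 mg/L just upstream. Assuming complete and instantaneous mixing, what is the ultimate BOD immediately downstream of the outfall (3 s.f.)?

12.4 mg/L

Flow-weighted mixing: C = (Q_r C_r + Q_w C_w)/(Q_r + Q_w)
= (34.7×2.18 + 2.79×140)/(34.7 + 2.79) = 466.2/37.49 = 12.44 mg/L.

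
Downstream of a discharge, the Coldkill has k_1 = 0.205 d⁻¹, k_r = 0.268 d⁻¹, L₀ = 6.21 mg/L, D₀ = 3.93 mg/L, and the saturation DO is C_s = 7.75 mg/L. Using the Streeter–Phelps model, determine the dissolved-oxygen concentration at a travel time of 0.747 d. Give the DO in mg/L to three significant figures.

DO ≈ 3.74 mg/L

k_1 L₀/(k_r−k_1) = 0.205×6.21/(0.268−0.205) = 1.273/0.06300 = 20.21 mg/L.
e^(−k_1 t) = e^(−0.205×0.7470) = 0.8580; e^(−k_r t) = e^(−0.268×0.7470) = 0.8186.
D = 20.21 × (0.8580 − 0.8186) + 3.93 × 0.8186 = 0.7970 + 3.217 = 4.014 mg/L.
DO = C_s − D = 7.75 − 4.014 = 3.736 mg/L.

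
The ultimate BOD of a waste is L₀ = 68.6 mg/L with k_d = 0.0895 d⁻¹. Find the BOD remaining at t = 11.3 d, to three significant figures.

L_t = L₀ e^(−k_d t) = 68.6 × e^(−0.0895×11.3) = 68.6 × 0.3637 = 24.95 mg/L.

L ≈ 25.0 mg/L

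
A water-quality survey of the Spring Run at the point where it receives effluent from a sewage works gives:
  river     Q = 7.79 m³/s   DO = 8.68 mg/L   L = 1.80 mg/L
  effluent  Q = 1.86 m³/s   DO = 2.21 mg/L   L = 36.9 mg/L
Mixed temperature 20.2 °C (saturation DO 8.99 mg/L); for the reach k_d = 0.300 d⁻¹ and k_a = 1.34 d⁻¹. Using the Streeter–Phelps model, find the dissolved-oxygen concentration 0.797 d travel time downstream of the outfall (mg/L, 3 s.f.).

DO ≈ 7.36 mg/L

Mixed DO = (7.79×8.68 + 1.86×2.21)/(7.79+1.86) = 71.73/9.650 = 7.433 mg/L.
Mixed L₀ = (7.79×1.80 + 1.86×36.9)/(9.650) = 82.66/9.650 = 8.565 mg/L.
Initial deficit D₀ = C_s − DO₀ = 8.99 − 7.433 = 1.557 mg/L.
D(0.797) = [0.300×8.565/(1.34−0.300)](e^(−0.300×0.797) − e^(−1.34×0.797)) + 1.557 e^(−1.34×0.797)
= 2.471 × (0.7873 − 0.3437) + 1.557 × 0.3437 = 1.631 mg/L.
DO = 8.99 − 1.631 = 7.359 mg/L.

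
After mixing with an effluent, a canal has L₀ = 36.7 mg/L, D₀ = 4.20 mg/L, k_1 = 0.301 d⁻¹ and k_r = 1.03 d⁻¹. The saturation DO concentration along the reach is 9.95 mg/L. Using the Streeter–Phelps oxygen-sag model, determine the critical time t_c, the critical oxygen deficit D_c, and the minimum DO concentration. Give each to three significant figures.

t_c ≈ 1.24 d; D_c ≈ 7.38 mg/L; min DO ≈ 2.57 mg/L

At the critical point dD/dt = 0, so k_1 L₀ e^(−k_1 t) = k_r D. Substituting D(t) from the Streeter–Phelps equation and solving for t gives
t_c = ln[(k_r/k_1)(1 − D₀(k_r−k_1)/(k_1 L₀))] / (k_r−k_1).
Here k_r−k_1 = 0.7290 d⁻¹ and 1 − D₀(k_r−k_1)/(k_1 L₀) = 1 − 4.20×0.7290/(0.301×36.7) = 0.7228, so
t_c = ln(3.422 × 0.7228) / 0.7290 = 0.9056 / 0.7290 = 1.242 d.
D_c = (k_1/k_r) L₀ e^(−k_1 t_c) = (0.301/1.03) × 36.7 × e^(−0.301×1.242) = 0.2922 × 36.7 × 0.6880 = 7.379 mg/L.
Minimum DO = C_s − D_c = 9.95 − 7.379 = 2.571 mg/L.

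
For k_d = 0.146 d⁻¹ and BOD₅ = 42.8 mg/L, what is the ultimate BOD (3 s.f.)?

L₀ ≈ 82.6 mg/L

BOD₅ = L₀(1 − e^(−5k_d)) ⇒ L₀ = BOD₅ / (1 − e^(−5×0.146))
= 42.8 / (1 − 0.4819) = 42.8 / 0.5181 = 82.61 mg/L.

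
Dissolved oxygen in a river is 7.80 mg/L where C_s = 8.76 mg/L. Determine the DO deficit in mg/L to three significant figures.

D = C_s − C = 8.76 − 7.80 = 0.960 mg/L.

D ≈ 0.960 mg/L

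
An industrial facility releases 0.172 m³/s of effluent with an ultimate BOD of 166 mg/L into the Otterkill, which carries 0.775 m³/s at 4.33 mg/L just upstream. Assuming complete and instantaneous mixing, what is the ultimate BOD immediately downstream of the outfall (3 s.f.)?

33.7 mg/L

Flow-weighted mixing: C = (Q_r C_r + Q_w C_w)/(Q_r + Q_w)
= (0.775×4.33 + 0.172×166)/(0.775 + 0.172) = 31.91/0.9470 = 33.69 mg/L.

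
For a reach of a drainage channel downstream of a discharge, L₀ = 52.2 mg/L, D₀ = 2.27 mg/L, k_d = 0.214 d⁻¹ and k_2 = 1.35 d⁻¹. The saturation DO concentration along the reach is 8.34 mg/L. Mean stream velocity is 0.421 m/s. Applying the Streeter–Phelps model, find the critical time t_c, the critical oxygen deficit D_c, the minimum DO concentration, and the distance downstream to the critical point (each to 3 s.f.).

t_c ≈ 1.39 d; D_c ≈ 6.15 mg/L; min DO ≈ 2.19 mg/L; x_c ≈ 50.6 km

With k_2/k_d = 6.308 and 1 − D₀(k_2−k_d)/(k_d L₀) = 0.7692,
t_c = ln(6.308 × 0.7692) / (1.35 − 0.214) = ln(4.852) / 1.136 = 1.579/1.136 = 1.390 d.
D_c = (k_d/k_2) L₀ e^(−k_d t_c) = (0.214/1.35) × 52.2 × e^(−0.214×1.390) = 0.1585 × 52.2 × 0.7426 = 6.145 mg/L.
Minimum DO = C_s − D_c = 8.34 − 6.145 = 2.195 mg/L.
x_c = v t_c = 0.421 m/s × 1.390 d × 86400 s/d = 50570 m ≈ 50.6 km.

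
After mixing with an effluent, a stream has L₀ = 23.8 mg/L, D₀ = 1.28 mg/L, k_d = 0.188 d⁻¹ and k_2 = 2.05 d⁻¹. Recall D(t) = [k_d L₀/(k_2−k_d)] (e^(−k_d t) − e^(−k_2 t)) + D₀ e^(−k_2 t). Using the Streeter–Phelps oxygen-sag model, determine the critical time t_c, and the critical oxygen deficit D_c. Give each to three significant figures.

t_c ≈ 0.875 d; D_c ≈ 1.85 mg/L

t_c = [1/(k_2−k_d)] ln[(k_2/k_d)(1 − D₀(k_2−k_d)/(k_d L₀))]
= [1/(2.05−0.188)] ln[(2.05/0.188)(1 − 1.28×1.862/(0.188×23.8))]
= (1/1.862) ln[10.90 × 0.4673] = 0.5371 × ln(5.096) = 0.5371 × 1.628 = 0.8746 d.
L(t_c) = L₀ e^(−k_d t_c) = 23.8 × 0.8484 = 20.19 mg/L, and at the critical point k_2 D_c = k_d L, so D_c = (0.188/2.05) × 20.19 = 1.852 mg/L.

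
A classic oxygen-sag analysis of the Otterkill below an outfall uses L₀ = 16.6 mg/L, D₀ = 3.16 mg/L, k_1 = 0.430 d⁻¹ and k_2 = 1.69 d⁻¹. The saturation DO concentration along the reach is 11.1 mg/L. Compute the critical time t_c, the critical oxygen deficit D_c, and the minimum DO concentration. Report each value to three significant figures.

t_c = [1/(k_2−k_1)] ln[(k_2/k_1)(1 − D₀(k_2−k_1)/(k_1 L₀))]
= [1/(1.69−0.430)] ln[(1.69/0.430)(1 − 3.16×1.260/(0.430×16.6))]
= (1/1.260) ln[3.930 × 0.4422] = 0.7937 × ln(1.738) = 0.7937 × 0.5527 = 0.4386 d.
L(t_c) = L₀ e^(−k_1 t_c) = 16.6 × 0.8281 = 13.75 mg/L, and at the critical point k_2 D_c = k_1 L, so D_c = (0.430/1.69) × 13.75 = 3.498 mg/L.
Minimum DO = C_s − D_c = 11.1 − 3.498 = 7.602 mg/L.

t_c ≈ 0.439 d; D_c ≈ 3.50 mg/L; min DO ≈ 7.60 mg/L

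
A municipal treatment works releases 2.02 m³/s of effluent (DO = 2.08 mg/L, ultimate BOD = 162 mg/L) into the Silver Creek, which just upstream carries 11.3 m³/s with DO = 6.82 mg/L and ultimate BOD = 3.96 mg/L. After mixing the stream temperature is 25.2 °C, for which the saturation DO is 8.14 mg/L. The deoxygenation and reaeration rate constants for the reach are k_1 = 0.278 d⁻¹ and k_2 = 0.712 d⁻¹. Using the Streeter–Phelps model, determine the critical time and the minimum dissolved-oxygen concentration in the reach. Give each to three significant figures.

Mixed DO = (11.3×6.82 + 2.02×2.08)/(11.3+2.02) = 81.27/13.32 = 6.101 mg/L.
Mixed L₀ = (11.3×3.96 + 2.02×162)/(13.32) = 372.0/13.32 = 27.93 mg/L.
Initial deficit D₀ = C_s − DO₀ = 8.14 − 6.101 = 2.039 mg/L.
t_c = (1/0.4340) ln[(0.712/0.278)(1 − 2.039×0.4340/(0.278×27.93))] = 2.304 × ln(2.269) = 1.888 d.
D_c = (0.278/0.712) × 27.93 × e^(−0.278×1.888) = 0.3904 × 27.93 × 0.5916 = 6.451 mg/L.
Minimum DO = 8.14 − 6.451 = 1.689 mg/L.

t_c ≈ 1.89 d; minimum DO ≈ 1.69 mg/L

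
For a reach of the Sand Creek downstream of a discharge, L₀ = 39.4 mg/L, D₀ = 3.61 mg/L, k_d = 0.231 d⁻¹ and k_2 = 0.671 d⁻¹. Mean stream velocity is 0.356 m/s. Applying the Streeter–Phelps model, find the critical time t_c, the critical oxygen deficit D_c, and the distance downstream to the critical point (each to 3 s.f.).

t_c ≈ 1.99 d; D_c ≈ 8.57 mg/L; x_c ≈ 61.1 km

At the critical point dD/dt = 0, so k_d L₀ e^(−k_d t) = k_2 D. Substituting D(t) from the Streeter–Phelps equation and solving for t gives
t_c = ln[(k_2/k_d)(1 − D₀(k_2−k_d)/(k_d L₀))] / (k_2−k_d).
Here k_2−k_d = 0.4400 d⁻¹ and 1 − D₀(k_2−k_d)/(k_d L₀) = 1 − 3.61×0.4400/(0.231×39.4) = 0.8255, so
t_c = ln(2.905 × 0.8255) / 0.4400 = 0.8746 / 0.4400 = 1.988 d.
D_c = (k_d/k_2) L₀ e^(−k_d t_c) = (0.231/0.671) × 39.4 × e^(−0.231×1.988) = 0.3443 × 39.4 × 0.6318 = 8.570 mg/L.
x_c = v t_c = 0.356 m/s × 1.988 d × 86400 s/d = 61140 m ≈ 61.1 km.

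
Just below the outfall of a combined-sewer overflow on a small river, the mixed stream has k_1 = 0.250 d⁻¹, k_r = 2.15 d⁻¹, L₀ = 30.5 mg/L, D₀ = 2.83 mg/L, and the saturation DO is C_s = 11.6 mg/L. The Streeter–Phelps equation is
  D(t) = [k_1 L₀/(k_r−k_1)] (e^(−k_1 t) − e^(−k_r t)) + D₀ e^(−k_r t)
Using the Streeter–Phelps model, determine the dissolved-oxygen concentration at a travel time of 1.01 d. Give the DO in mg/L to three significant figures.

DO ≈ 8.62 mg/L

k_1 L₀/(k_r−k_1) = 0.250×30.5/(2.15−0.250) = 7.625/1.900 = 4.013 mg/L.
e^(−k_1 t) = e^(−0.250×1.010) = 0.7769; e^(−k_r t) = e^(−2.15×1.010) = 0.1140.
D = 4.013 × (0.7769 − 0.1140) + 2.83 × 0.1140 = 2.660 + 0.3226 = 2.983 mg/L.
DO = C_s − D = 11.6 − 2.983 = 8.617 mg/L.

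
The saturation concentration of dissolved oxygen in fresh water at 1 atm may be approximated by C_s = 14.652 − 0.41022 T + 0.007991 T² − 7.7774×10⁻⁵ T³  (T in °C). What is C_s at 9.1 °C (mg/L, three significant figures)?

C_s = 14.652 − 0.41022×9.1 + 0.007991×9.1² − 7.7774×10⁻⁵×9.1³ = 11.52 mg/L.

C_s ≈ 11.5 mg/L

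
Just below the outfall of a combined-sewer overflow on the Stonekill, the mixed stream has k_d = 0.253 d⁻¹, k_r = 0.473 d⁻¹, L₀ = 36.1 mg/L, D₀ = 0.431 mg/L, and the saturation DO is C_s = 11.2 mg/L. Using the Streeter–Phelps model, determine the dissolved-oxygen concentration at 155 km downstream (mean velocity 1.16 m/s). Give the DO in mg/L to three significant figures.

DO ≈ 2.90 mg/L

Travel time t = x/v = 155 km / (1.16 m/s) = 155000 m / 1.16 m/s = 133600 s = 1.547 d.
k_d L₀/(k_r−k_d) = 0.253×36.1/(0.473−0.253) = 9.133/0.2200 = 41.52 mg/L.
e^(−k_d t) = e^(−0.253×1.547) = 0.6762; e^(−k_r t) = e^(−0.473×1.547) = 0.4812.
D = 41.52 × (0.6762 − 0.4812) + 0.431 × 0.4812 = 8.096 + 0.2074 = 8.303 mg/L.
DO = C_s − D = 11.2 − 8.303 = 2.897 mg/L.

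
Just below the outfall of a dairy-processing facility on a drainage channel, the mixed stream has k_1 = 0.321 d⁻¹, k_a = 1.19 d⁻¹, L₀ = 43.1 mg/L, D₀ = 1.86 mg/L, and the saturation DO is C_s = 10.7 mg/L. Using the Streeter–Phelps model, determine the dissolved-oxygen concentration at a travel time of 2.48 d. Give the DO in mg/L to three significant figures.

k_1 L₀/(k_a−k_1) = 0.321×43.1/(1.19−0.321) = 13.84/0.8690 = 15.92 mg/L.
e^(−k_1 t) = e^(−0.321×2.480) = 0.4511; e^(−k_a t) = e^(−1.19×2.480) = 0.05228.
D = 15.92 × (0.4511 − 0.05228) + 1.86 × 0.05228 = 6.349 + 0.09724 = 6.447 mg/L.
DO = C_s − D = 10.7 − 6.447 = 4.253 mg/L.

DO ≈ 4.25 mg/L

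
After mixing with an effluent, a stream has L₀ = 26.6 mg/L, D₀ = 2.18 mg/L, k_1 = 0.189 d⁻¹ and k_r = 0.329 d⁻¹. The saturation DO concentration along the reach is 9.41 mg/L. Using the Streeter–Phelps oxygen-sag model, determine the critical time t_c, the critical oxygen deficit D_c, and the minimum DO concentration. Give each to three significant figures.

t_c ≈ 3.51 d; D_c ≈ 7.87 mg/L; min DO ≈ 1.54 mg/L

At the critical point dD/dt = 0, so k_1 L₀ e^(−k_1 t) = k_r D. Substituting D(t) from the Streeter–Phelps equation and solving for t gives
t_c = ln[(k_r/k_1)(1 − D₀(k_r−k_1)/(k_1 L₀))] / (k_r−k_1).
Here k_r−k_1 = 0.1400 d⁻¹ and 1 − D₀(k_r−k_1)/(k_1 L₀) = 1 − 2.18×0.1400/(0.189×26.6) = 0.9393, so
t_c = ln(1.741 × 0.9393) / 0.1400 = 0.4917 / 0.1400 = 3.512 d.
D_c = (k_1/k_r) L₀ e^(−k_1 t_c) = (0.189/0.329) × 26.6 × e^(−0.189×3.512) = 0.5745 × 26.6 × 0.5149 = 7.868 mg/L.
Minimum DO = C_s − D_c = 9.41 − 7.868 = 1.542 mg/L.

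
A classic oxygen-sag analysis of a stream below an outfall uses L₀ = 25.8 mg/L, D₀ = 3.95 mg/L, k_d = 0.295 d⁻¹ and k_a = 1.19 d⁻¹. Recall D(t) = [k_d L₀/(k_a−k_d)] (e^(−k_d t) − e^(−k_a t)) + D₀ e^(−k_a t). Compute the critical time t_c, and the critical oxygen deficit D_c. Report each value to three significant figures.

At the critical point dD/dt = 0, so k_d L₀ e^(−k_d t) = k_a D. Substituting D(t) from the Streeter–Phelps equation and solving for t gives
t_c = ln[(k_a/k_d)(1 − D₀(k_a−k_d)/(k_d L₀))] / (k_a−k_d).
Here k_a−k_d = 0.8950 d⁻¹ and 1 − D₀(k_a−k_d)/(k_d L₀) = 1 − 3.95×0.8950/(0.295×25.8) = 0.5355, so
t_c = ln(4.034 × 0.5355) / 0.8950 = 0.7702 / 0.8950 = 0.8606 d.
L(t_c) = L₀ e^(−k_d t_c) = 25.8 × 0.7758 = 20.02 mg/L, and at the critical point k_a D_c = k_d L, so D_c = (0.295/1.19) × 20.02 = 4.962 mg/L.

t_c ≈ 0.861 d; D_c ≈ 4.96 mg/L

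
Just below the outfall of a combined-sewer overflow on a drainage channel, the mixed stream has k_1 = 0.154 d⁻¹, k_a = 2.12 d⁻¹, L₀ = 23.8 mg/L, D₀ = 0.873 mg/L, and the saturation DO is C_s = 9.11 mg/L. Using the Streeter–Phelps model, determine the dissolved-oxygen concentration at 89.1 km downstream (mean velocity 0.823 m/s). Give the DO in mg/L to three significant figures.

Travel time t = x/v = 89.1 km / (0.823 m/s) = 89100 m / 0.823 m/s = 108300 s = 1.253 d.
k_1 L₀/(k_a−k_1) = 0.154×23.8/(2.12−0.154) = 3.665/1.966 = 1.864 mg/L.
e^(−k_1 t) = e^(−0.154×1.253) = 0.8245; e^(−k_a t) = e^(−2.12×1.253) = 0.07020.
D = 1.864 × (0.8245 − 0.07020) + 0.873 × 0.07020 = 1.406 + 0.06128 = 1.468 mg/L.
DO = C_s − D = 9.11 − 1.468 = 7.642 mg/L.

DO ≈ 7.64 mg/L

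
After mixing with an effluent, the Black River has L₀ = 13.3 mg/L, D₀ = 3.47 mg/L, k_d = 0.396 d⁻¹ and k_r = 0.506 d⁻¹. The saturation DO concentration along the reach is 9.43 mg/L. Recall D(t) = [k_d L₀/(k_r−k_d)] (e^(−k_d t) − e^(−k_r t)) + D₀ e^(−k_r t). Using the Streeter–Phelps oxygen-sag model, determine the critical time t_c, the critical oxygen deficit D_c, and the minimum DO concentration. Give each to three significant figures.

t_c ≈ 1.54 d; D_c ≈ 5.65 mg/L; min DO ≈ 3.78 mg/L

t_c = [1/(k_r−k_d)] ln[(k_r/k_d)(1 − D₀(k_r−k_d)/(k_d L₀))]
= [1/(0.506−0.396)] ln[(0.506/0.396)(1 − 3.47×0.1100/(0.396×13.3))]
= (1/0.1100) ln[1.278 × 0.9275] = 9.091 × ln(1.185) = 9.091 × 0.1699 = 1.544 d.
D_c = (k_d/k_r) L₀ e^(−k_d t_c) = (0.396/0.506) × 13.3 × e^(−0.396×1.544) = 0.7826 × 13.3 × 0.5425 = 5.647 mg/L.
Minimum DO = C_s − D_c = 9.43 − 5.647 = 3.783 mg/L.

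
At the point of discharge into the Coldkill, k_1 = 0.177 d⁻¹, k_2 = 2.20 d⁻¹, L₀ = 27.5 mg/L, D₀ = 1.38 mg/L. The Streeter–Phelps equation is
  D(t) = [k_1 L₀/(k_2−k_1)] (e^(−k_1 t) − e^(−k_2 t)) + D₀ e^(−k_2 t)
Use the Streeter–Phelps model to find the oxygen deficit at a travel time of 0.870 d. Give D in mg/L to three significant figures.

D ≈ 1.91 mg/L

k_1 L₀/(k_2−k_1) = 0.177×27.5/(2.20−0.177) = 4.867/2.023 = 2.406 mg/L.
e^(−k_1 t) = e^(−0.177×0.8700) = 0.8573; e^(−k_2 t) = e^(−2.20×0.8700) = 0.1475.
D = 2.406 × (0.8573 − 0.1475) + 1.38 × 0.1475 = 1.708 + 0.2035 = 1.911 mg/L.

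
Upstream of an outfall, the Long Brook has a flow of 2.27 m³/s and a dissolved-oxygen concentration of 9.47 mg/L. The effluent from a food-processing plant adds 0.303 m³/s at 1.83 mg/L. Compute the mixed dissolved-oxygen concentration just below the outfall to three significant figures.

8.57 mg/L

Flow-weighted mixing: C = (Q_r C_r + Q_w C_w)/(Q_r + Q_w)
= (2.27×9.47 + 0.303×1.83)/(2.27 + 0.303) = 22.05/2.573 = 8.570 mg/L.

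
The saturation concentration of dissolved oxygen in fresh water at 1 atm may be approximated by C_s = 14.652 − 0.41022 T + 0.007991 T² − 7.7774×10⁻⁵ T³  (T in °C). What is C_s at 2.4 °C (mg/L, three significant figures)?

C_s = 14.652 − 0.41022×2.4 + 0.007991×2.4² − 7.7774×10⁻⁵×2.4³ = 13.71 mg/L.

C_s ≈ 13.7 mg/L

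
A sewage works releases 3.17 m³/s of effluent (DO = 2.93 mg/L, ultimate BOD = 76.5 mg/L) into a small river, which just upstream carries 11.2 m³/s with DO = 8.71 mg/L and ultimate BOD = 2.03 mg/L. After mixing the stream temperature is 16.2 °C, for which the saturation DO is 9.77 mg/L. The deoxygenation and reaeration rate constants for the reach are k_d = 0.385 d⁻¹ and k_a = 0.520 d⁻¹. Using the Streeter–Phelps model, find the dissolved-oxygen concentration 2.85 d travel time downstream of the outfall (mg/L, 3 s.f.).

Mixed DO = (11.2×8.71 + 3.17×2.93)/(11.2+3.17) = 106.8/14.37 = 7.435 mg/L.
Mixed L₀ = (11.2×2.03 + 3.17×76.5)/(14.37) = 265.2/14.37 = 18.46 mg/L.
Initial deficit D₀ = C_s − DO₀ = 9.77 − 7.435 = 2.335 mg/L.
D(2.85) = [0.385×18.46/(0.520−0.385)](e^(−0.385×2.85) − e^(−0.520×2.85)) + 2.335 e^(−0.520×2.85)
= 52.64 × (0.3338 − 0.2272) + 2.335 × 0.2272 = 6.142 mg/L.
DO = 9.77 − 6.142 = 3.628 mg/L.

DO ≈ 3.63 mg/L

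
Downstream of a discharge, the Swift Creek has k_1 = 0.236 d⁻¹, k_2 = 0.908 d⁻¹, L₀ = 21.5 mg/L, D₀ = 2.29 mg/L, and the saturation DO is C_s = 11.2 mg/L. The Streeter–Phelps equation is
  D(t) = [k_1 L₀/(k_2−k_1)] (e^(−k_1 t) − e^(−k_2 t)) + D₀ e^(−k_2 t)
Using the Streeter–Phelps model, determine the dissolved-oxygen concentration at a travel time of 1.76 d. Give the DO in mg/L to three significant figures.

DO ≈ 7.28 mg/L

k_1 L₀/(k_2−k_1) = 0.236×21.5/(0.908−0.236) = 5.074/0.6720 = 7.551 mg/L.
e^(−k_1 t) = e^(−0.236×1.760) = 0.6601; e^(−k_2 t) = e^(−0.908×1.760) = 0.2023.
D = 7.551 × (0.6601 − 0.2023) + 2.29 × 0.2023 = 3.457 + 0.4632 = 3.920 mg/L.
DO = C_s − D = 11.2 − 3.920 = 7.280 mg/L.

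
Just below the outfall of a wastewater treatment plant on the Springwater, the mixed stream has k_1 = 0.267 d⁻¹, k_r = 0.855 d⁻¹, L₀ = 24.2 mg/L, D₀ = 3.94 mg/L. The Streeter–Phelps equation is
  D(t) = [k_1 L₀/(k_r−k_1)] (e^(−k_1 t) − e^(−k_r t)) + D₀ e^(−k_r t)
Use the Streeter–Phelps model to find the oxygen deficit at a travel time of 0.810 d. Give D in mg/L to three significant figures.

D ≈ 5.33 mg/L

k_1 L₀/(k_r−k_1) = 0.267×24.2/(0.855−0.267) = 6.461/0.5880 = 10.99 mg/L.
e^(−k_1 t) = e^(−0.267×0.8100) = 0.8055; e^(−k_r t) = e^(−0.855×0.8100) = 0.5003.
D = 10.99 × (0.8055 − 0.5003) + 3.94 × 0.5003 = 3.354 + 1.971 = 5.325 mg/L.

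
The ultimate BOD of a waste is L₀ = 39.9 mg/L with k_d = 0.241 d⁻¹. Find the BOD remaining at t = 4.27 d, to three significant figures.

L_t = L₀ e^(−k_d t) = 39.9 × e^(−0.241×4.27) = 39.9 × 0.3573 = 14.26 mg/L.

L ≈ 14.3 mg/L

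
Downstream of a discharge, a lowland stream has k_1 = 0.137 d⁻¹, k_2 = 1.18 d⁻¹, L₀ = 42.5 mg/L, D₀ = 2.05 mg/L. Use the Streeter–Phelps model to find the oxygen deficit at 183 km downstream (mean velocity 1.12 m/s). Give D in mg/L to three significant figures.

Travel time t = x/v = 183 km / (1.12 m/s) = 183000 m / 1.12 m/s = 163400 s = 1.891 d.
k_1 L₀/(k_2−k_1) = 0.137×42.5/(1.18−0.137) = 5.823/1.043 = 5.582 mg/L.
e^(−k_1 t) = e^(−0.137×1.891) = 0.7718; e^(−k_2 t) = e^(−1.18×1.891) = 0.1074.
D = 5.582 × (0.7718 − 0.1074) + 2.05 × 0.1074 = 3.709 + 0.2201 = 3.929 mg/L.

D ≈ 3.93 mg/L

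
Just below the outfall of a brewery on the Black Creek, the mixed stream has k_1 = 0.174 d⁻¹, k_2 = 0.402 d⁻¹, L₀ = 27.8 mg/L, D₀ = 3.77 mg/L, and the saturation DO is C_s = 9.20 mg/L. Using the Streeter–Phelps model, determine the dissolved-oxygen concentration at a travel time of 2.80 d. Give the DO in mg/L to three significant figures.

k_1 L₀/(k_2−k_1) = 0.174×27.8/(0.402−0.174) = 4.837/0.2280 = 21.22 mg/L.
e^(−k_1 t) = e^(−0.174×2.800) = 0.6143; e^(−k_2 t) = e^(−0.402×2.800) = 0.3245.
D = 21.22 × (0.6143 − 0.3245) + 3.77 × 0.3245 = 6.150 + 1.223 = 7.373 mg/L.
DO = C_s − D = 9.20 − 7.373 = 1.827 mg/L.

DO ≈ 1.83 mg/L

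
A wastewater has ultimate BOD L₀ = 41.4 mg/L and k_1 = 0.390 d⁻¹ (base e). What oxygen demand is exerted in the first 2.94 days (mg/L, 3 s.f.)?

y ≈ 28.2 mg/L

y_t = L₀(1 − e^(−k_1 t)) = 41.4 × (1 − e^(−0.390×2.94))
= 41.4 × (1 − 0.3177) = 41.4 × 0.6823 = 28.25 mg/L.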